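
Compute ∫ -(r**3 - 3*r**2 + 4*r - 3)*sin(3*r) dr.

r**3*cos(3*r)/3 - r**2*sin(3*r)/3 - r**2*cos(3*r) + 2*r*sin(3*r)/3 + 10*r*cos(3*r)/9 - 10*sin(3*r)/27 - 7*cos(3*r)/9 + C

Use integration by parts with u = r**3 - 3*r**2 + 4*r - 3, dv = -sin(3*r) dr, so v = cos(3*r)/3.
Apply parts 3 times (tabular method): alternate signs, differentiate u down to 0, integrate dv up.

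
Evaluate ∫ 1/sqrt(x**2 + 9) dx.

log(x + sqrt(x**2 + 9)) + C

Substitute x = 3·tan(θ), so dx = 3·sec(θ)^2 dθ and the radical becomes sqrt(x**2 + 9) = 3·sec(θ) by the Pythagorean identity.
Integrate the resulting trig expression in θ, then back-substitute tan(θ) = x/3, sec(θ) = sqrt(x**2 + 9)/3 (absorbing any constant into C).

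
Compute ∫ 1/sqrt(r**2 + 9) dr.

Substitute r = 3·tan(θ), so dr = 3·sec(θ)^2 dθ and the radical becomes sqrt(r**2 + 9) = 3·sec(θ) by the Pythagorean identity.
Integrate the resulting trig expression in θ, then back-substitute tan(θ) = r/3, sec(θ) = sqrt(r**2 + 9)/3 (absorbing any constant into C).

log(r + sqrt(r**2 + 9)) + C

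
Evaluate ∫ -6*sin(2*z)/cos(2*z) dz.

3*log(cos(2*z)) + C

Let u = cos(2*z), so du = (-2*sin(2*z)) dz.
Rewriting, the integral becomes 3·∫ 1/u du = 3·log(u).
Substituting back, u = cos(2*z).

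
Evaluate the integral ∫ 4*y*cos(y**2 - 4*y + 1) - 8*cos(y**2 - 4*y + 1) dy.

2*sin(y**2 - 4*y + 1) + C

Let u = y**2 - 4*y + 1, so du = (2*y - 4) dy.
Rewriting, the integral becomes 2·∫ cos(u) du = 2·sin(u).
Substituting back, u = y**2 - 4*y + 1.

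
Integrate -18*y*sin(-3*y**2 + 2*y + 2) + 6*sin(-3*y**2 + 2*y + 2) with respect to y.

-3*cos(-3*y**2 + 2*y + 2) + C

Let u = 3*y**2 - 2*y - 2, so du = (6*y - 2) dy.
Rewriting, the integral becomes 3·∫ sin(u) du = 3·-cos(u).
Substituting back, u = 3*y**2 - 2*y - 2.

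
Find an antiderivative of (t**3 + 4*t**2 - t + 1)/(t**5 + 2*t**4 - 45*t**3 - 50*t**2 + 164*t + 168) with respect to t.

Factor the denominator: (t - 6)*(t - 2)*(t + 1)*(t + 2)*(t + 7).
Partial-fraction decomposition: -139/(3510*(t + 7)) - 11/(160*(t + 2)) + 5/(126*(t + 1)) - 23/(432*(t - 2)) + 355/(2912*(t - 6)).
Integrate each term: A/(t−a) contributes A·log|t−a|.

355*log(t - 6)/2912 - 23*log(t - 2)/432 + 5*log(t + 1)/126 - 11*log(t + 2)/160 - 139*log(t + 7)/3510 + C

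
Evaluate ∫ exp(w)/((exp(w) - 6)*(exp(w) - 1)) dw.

Let u = e^w, du = e^w dw.
The integral becomes ∫ du/((u-1)(u-6)); decompose into partial fractions.

log(exp(w) - 6)/5 - log(exp(w) - 1)/5 + C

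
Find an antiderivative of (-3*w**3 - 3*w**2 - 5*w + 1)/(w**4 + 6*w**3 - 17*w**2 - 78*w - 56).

Factor the denominator: (w - 4)*(w + 1)*(w + 2)*(w + 7).
Partial-fraction decomposition: -153/(55*(w + 7)) + 23/(30*(w + 2)) - 1/(5*(w + 1)) - 259/(330*(w - 4)).
Integrate each term: A/(w−a) contributes A·log|w−a|.

-259*log(w - 4)/330 - log(w + 1)/5 + 23*log(w + 2)/30 - 153*log(w + 7)/55 + C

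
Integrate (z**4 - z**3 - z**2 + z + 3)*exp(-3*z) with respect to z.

(-27*z**4 - 9*z**3 + 18*z**2 - 15*z - 86)*exp(-3*z)/81 + C

Use integration by parts with u = z**4 - z**3 - z**2 + z + 3, dv = exp(-3*z) dz, so v = -exp(-3*z)/3.
Apply parts 4 times (tabular method): alternate signs, differentiate u down to 0, integrate dv up.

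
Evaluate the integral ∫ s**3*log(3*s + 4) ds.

s**4*log(3*s + 4)/4 - s**4/16 + s**3/9 - 2*s**2/9 + 16*s/27 - 64*log(3*s + 4)/81 + C

Use integration by parts with u = log(3*s + 4), dv = s**3 ds.
Then du = 3/(3*s + 4) ds and v = s**4/4.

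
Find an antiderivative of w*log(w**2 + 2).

w**2*log(w**2 + 2)/2 - w**2/2 + log(w**2 + 2) + C

Let u = w**2 + 2, so du = (2*w) dw.
The integral becomes (1/2)·∫ log(u) du; integrate by parts with u′=log(u), dv′=du.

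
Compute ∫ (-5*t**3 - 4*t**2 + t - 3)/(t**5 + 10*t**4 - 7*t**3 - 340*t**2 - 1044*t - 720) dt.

Factor the denominator: (t - 6)*(t + 1)*(t + 4)*(t + 5)*(t + 6).
Partial-fraction decomposition: 309/(40*(t + 6)) - 47/(4*(t + 5)) + 83/(20*(t + 4)) + 1/(140*(t + 1)) - 37/(280*(t - 6)).
Integrate each term: A/(t−a) contributes A·log|t−a|.

-37*log(t - 6)/280 + log(t + 1)/140 + 83*log(t + 4)/20 - 47*log(t + 5)/4 + 309*log(t + 6)/40 + C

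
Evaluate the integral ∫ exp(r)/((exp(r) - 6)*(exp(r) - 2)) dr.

log(exp(r) - 6)/4 - log(exp(r) - 2)/4 + C

Let u = e^r, du = e^r dr.
The integral becomes ∫ du/((u-6)(u-2)); decompose into partial fractions.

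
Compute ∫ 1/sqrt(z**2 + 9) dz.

log(z + sqrt(z**2 + 9)) + C

Substitute z = 3·tan(θ), so dz = 3·sec(θ)^2 dθ and the radical becomes sqrt(z**2 + 9) = 3·sec(θ) by the Pythagorean identity.
Integrate the resulting trig expression in θ, then back-substitute tan(θ) = z/3, sec(θ) = sqrt(z**2 + 9)/3 (absorbing any constant into C).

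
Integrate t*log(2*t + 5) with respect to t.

t**2*log(2*t + 5)/2 - t**2/4 + 5*t/4 - 25*log(2*t + 5)/8 + C

Use integration by parts with u = log(2*t + 5), dv = t dt.
Then du = 2/(2*t + 5) dt and v = t**2/2.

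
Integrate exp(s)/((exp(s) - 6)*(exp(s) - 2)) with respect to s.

log(exp(s) - 6)/4 - log(exp(s) - 2)/4 + C

Let u = e^s, du = e^s ds.
The integral becomes ∫ du/((u-2)(u-6)); decompose into partial fractions.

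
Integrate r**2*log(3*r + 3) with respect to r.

r**3*log(3*r + 3)/3 - r**3/9 + r**2/6 - r/3 + log(r + 1)/3 + C

Use integration by parts with u = log(3*r + 3), dv = r**2 dr.
Then du = 3/(3*r + 3) dr and v = r**3/3.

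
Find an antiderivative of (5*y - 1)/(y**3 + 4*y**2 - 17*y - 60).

Factor the denominator: (y - 4)*(y + 3)*(y + 5).
Partial-fraction decomposition: -13/(9*(y + 5)) + 8/(7*(y + 3)) + 19/(63*(y - 4)).
Integrate each term: A/(y−a) contributes A·log|y−a|.

19*log(y - 4)/63 + 8*log(y + 3)/7 - 13*log(y + 5)/9 + C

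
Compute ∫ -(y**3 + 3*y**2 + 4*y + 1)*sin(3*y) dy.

Use integration by parts with u = y**3 + 3*y**2 + 4*y + 1, dv = -sin(3*y) dy, so v = cos(3*y)/3.
Apply parts 3 times (tabular method): alternate signs, differentiate u down to 0, integrate dv up.

y**3*cos(3*y)/3 - y**2*sin(3*y)/3 + y**2*cos(3*y) - 2*y*sin(3*y)/3 + 10*y*cos(3*y)/9 - 10*sin(3*y)/27 + cos(3*y)/9 + C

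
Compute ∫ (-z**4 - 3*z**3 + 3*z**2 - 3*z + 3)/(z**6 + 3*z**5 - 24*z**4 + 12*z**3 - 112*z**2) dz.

Factor the denominator: z**2*(z - 4)*(z + 7)*(z**2 + 4).
Partial-fraction decomposition: (213*z - 908)/(4240*(z**2 + 4)) + 1201/(28567*(z + 7)) - 409/(3520*(z - 4)) + 75/(3136*z) - 3/(112*z**2).
Integrate each term; A/(z−a) gives A·log|z−a|; the (Bz+D)/(z²+p²) term gives a log and an atan.

75*log(z)/3136 - 409*log(z - 4)/3520 + 1201*log(z + 7)/28567 + 213*log(z**2 + 4)/8480 - 227*atan(z/2)/2120 + 3/(112*z) + C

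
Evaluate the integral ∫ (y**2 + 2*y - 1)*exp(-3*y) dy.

(-9*y**2 - 24*y + 1)*exp(-3*y)/27 + C

Use integration by parts with u = y**2 + 2*y - 1, dv = exp(-3*y) dy, so v = -exp(-3*y)/3.
Apply parts 2 times (tabular method): alternate signs, differentiate u down to 0, integrate dv up.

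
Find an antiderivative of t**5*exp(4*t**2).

Let u = t², du = 2t dt; rewrite as (1/2)∫ u^2·exp(4u) du.
Now integrate by parts 2 times.

(8*t**4 - 4*t**2 + 1)*exp(4*t**2)/64 + C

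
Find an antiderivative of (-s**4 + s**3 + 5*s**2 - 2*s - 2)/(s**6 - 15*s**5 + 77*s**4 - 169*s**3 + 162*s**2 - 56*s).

log(s)/28 - 1829*log(s - 7)/3780 + 61*log(s - 4)/108 + 3*log(s - 2)/10 - 5*log(s - 1)/12 + 1/(18*s - 18) + C

Factor the denominator: s*(s - 7)*(s - 4)*(s - 2)*(s - 1)**2.
Partial-fraction decomposition: -5/(12*(s - 1)) - 1/(18*(s - 1)**2) + 3/(10*(s - 2)) + 61/(108*(s - 4)) - 1829/(3780*(s - 7)) + 1/(28*s).
Integrate each term; A/(s−a) gives A·log|s−a|; A/(s−a)² gives −A/(s−a).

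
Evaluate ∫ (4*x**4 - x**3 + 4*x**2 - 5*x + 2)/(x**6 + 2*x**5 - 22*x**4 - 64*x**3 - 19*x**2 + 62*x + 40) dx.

613*log(x - 5)/2268 - log(x - 1)/60 - 32*log(x + 1)/27 + 50*log(x + 2)/21 - 587*log(x + 4)/405 - 4/(9*x + 9) + C

Factor the denominator: (x - 5)*(x - 1)*(x + 1)**2*(x + 2)*(x + 4).
Partial-fraction decomposition: -587/(405*(x + 4)) + 50/(21*(x + 2)) - 32/(27*(x + 1)) + 4/(9*(x + 1)**2) - 1/(60*(x - 1)) + 613/(2268*(x - 5)).
Integrate each term; A/(x−a) gives A·log|x−a|; A/(x−a)² gives −A/(x−a).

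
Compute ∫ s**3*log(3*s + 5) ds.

s**4*log(3*s + 5)/4 - s**4/16 + 5*s**3/36 - 25*s**2/72 + 125*s/108 - 625*log(3*s + 5)/324 + C

Use integration by parts with u = log(3*s + 5), dv = s**3 ds.
Then du = 3/(3*s + 5) ds and v = s**4/4.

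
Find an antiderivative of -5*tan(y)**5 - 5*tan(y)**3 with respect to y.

-5*tan(y)**4/4 + C

Let u = tan(y), so du = (tan(y)**2 + 1) dy.
Rewriting, the integral becomes -5·∫ u^3 du = -5·u^4/4.
Substituting back, u = tan(y).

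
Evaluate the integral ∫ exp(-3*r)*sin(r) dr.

Let I denote the integral. Integrate by parts with u = sin(r), dv = exp(-3*r) dr, so v = -exp(-3*r)/3: I = -exp(-3*r)*sin(r)/3 + (1/3)·∫ exp(-3*r)*cos(r) dr.
Apply parts again with u = cos(r), dv = exp(-3*r) dr: ∫ exp(-3*r)*cos(r) dr = -exp(-3*r)*cos(r)/3 − (1/3)·I. Substituting back brings back I: I = -exp(-3*r)*sin(r)/3 - exp(-3*r)*cos(r)/9 − (1/9)·I.
Solving for I: (1 + 1/9)·I equals the remaining terms, so I = (9/10)·(-exp(-3*r)*sin(r)/3 - exp(-3*r)*cos(r)/9).

-3*exp(-3*r)*sin(r)/10 - exp(-3*r)*cos(r)/10 + C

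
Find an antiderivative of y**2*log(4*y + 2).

Use integration by parts with u = log(4*y + 2), dv = y**2 dy.
Then du = 4/(4*y + 2) dy and v = y**3/3.

y**3*log(4*y + 2)/3 - y**3/9 + y**2/12 - y/12 + log(2*y + 1)/24 + C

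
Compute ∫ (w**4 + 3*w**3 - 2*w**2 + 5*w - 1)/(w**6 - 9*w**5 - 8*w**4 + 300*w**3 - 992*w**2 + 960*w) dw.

-log(w)/960 + 974*log(w - 5)/165 - 1817*log(w - 4)/320 - 41*log(w - 2)/192 - 109*log(w + 6)/10560 + 87/(16*w - 64) + C

Factor the denominator: w*(w - 5)*(w - 4)**2*(w - 2)*(w + 6).
Partial-fraction decomposition: -109/(10560*(w + 6)) - 41/(192*(w - 2)) - 1817/(320*(w - 4)) - 87/(16*(w - 4)**2) + 974/(165*(w - 5)) - 1/(960*w).
Integrate each term; A/(w−a) gives A·log|w−a|; A/(w−a)² gives −A/(w−a).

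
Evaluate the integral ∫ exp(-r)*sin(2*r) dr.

-exp(-r)*sin(2*r)/5 - 2*exp(-r)*cos(2*r)/5 + C

Let I denote the integral. Integrate by parts with u = sin(2*r), dv = exp(-r) dr, so v = -exp(-r): I = -exp(-r)*sin(2*r) + 2·∫ exp(-r)*cos(2*r) dr.
Apply parts again with u = cos(2*r), dv = exp(-r) dr: ∫ exp(-r)*cos(2*r) dr = -exp(-r)*cos(2*r) − 2·I. Substituting back brings back I: I = -exp(-r)*sin(2*r) - 2*exp(-r)*cos(2*r) − 4·I.
Solving for I: (1 + 4)·I equals the remaining terms, so I = (1/5)·(-exp(-r)*sin(2*r) - 2*exp(-r)*cos(2*r)).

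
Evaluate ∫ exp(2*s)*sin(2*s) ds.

Let I denote the integral. Integrate by parts with u = sin(2*s), dv = exp(2*s) ds, so v = exp(2*s)/2: I = exp(2*s)*sin(2*s)/2 − ∫ exp(2*s)*cos(2*s) ds.
Apply parts again with u = cos(2*s), dv = exp(2*s) ds: ∫ exp(2*s)*cos(2*s) ds = exp(2*s)*cos(2*s)/2 + I. Substituting back brings back I: I = exp(2*s)*sin(2*s)/2 - exp(2*s)*cos(2*s)/2 − I.
Solving for I: (1 + 1)·I equals the remaining terms, so I = (1/2)·(exp(2*s)*sin(2*s)/2 - exp(2*s)*cos(2*s)/2).

exp(2*s)*sin(2*s)/4 - exp(2*s)*cos(2*s)/4 + C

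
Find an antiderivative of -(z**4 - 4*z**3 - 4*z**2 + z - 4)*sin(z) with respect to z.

z**4*cos(z) - 4*z**3*sin(z) - 4*z**3*cos(z) + 12*z**2*sin(z) - 16*z**2*cos(z) + 32*z*sin(z) + 25*z*cos(z) - 25*sin(z) + 28*cos(z) + C

Use integration by parts with u = z**4 - 4*z**3 - 4*z**2 + z - 4, dv = -sin(z) dz, so v = cos(z).
Apply parts 4 times (tabular method): alternate signs, differentiate u down to 0, integrate dv up.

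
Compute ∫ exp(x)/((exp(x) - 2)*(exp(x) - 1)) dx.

Let u = e^x, du = e^x dx.
The integral becomes ∫ du/((u-1)(u-2)); decompose into partial fractions.

log(exp(x) - 2) - log(exp(x) - 1) + C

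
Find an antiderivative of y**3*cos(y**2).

y**2*sin(y**2)/2 + cos(y**2)/2 + C

Let u = y², du = 2y dy; rewrite as (1/2)∫ u^1·cos(1u) du.
Now integrate by parts 1 time.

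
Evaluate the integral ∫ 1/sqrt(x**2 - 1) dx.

Substitute x = sec(θ), so dx = sec(θ)*tan(θ) dθ and the radical becomes sqrt(x**2 - 1) = tan(θ) by the Pythagorean identity.
Integrate the resulting trig expression in θ, then back-substitute sec(θ) = x, tan(θ) = sqrt(x**2 - 1) (absorbing any constant into C).

log(x + sqrt(x**2 - 1)) + C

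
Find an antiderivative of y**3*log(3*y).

y**4*(log(y) + log(3))/4 - y**4/16 + C

Use integration by parts with u = log(3*y), dv = y**3 dy.
Then du = 1/y dy and v = y**4/4.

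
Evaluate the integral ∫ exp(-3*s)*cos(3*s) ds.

Let I denote the integral. Integrate by parts with u = cos(3*s), dv = exp(-3*s) ds, so v = -exp(-3*s)/3: I = -exp(-3*s)*cos(3*s)/3 − ∫ exp(-3*s)*sin(3*s) ds.
Apply parts again with u = sin(3*s), dv = exp(-3*s) ds: ∫ exp(-3*s)*sin(3*s) ds = -exp(-3*s)*sin(3*s)/3 + I. Substituting back brings back I: I = exp(-3*s)*sin(3*s)/3 - exp(-3*s)*cos(3*s)/3 − I.
Solving for I: (1 + 1)·I equals the remaining terms, so I = (1/2)·(exp(-3*s)*sin(3*s)/3 - exp(-3*s)*cos(3*s)/3).

exp(-3*s)*sin(3*s)/6 - exp(-3*s)*cos(3*s)/6 + C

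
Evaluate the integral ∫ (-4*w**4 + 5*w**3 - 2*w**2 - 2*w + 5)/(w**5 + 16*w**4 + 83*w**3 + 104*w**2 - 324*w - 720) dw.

Factor the denominator: (w - 2)*(w + 3)*(w + 4)*(w + 5)*(w + 6).
Partial-fraction decomposition: -6319/(48*(w + 6)) + 1580/(7*(w + 5)) - 1363/(12*(w + 4)) + 233/(15*(w + 3)) - 31/(1680*(w - 2)).
Integrate each term: A/(w−a) contributes A·log|w−a|.

-31*log(w - 2)/1680 + 233*log(w + 3)/15 - 1363*log(w + 4)/12 + 1580*log(w + 5)/7 - 6319*log(w + 6)/48 + C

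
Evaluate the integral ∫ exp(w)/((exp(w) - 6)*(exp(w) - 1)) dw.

log(exp(w) - 6)/5 - log(exp(w) - 1)/5 + C

Let u = e^w, du = e^w dw.
The integral becomes ∫ du/((u-6)(u-1)); decompose into partial fractions.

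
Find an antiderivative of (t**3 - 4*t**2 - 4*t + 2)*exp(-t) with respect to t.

(-t**3 + t**2 + 6*t + 4)*exp(-t) + C

Use integration by parts with u = t**3 - 4*t**2 - 4*t + 2, dv = exp(-t) dt, so v = -exp(-t).
Apply parts 3 times (tabular method): alternate signs, differentiate u down to 0, integrate dv up.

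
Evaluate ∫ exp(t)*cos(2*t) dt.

Let I denote the integral. Integrate by parts with u = cos(2*t), dv = exp(t) dt, so v = exp(t): I = exp(t)*cos(2*t) + 2·∫ exp(t)*sin(2*t) dt.
Apply parts again with u = sin(2*t), dv = exp(t) dt: ∫ exp(t)*sin(2*t) dt = exp(t)*sin(2*t) − 2·I. Substituting back brings back I: I = 2*exp(t)*sin(2*t) + exp(t)*cos(2*t) − 4·I.
Solving for I: (1 + 4)·I equals the remaining terms, so I = (1/5)·(2*exp(t)*sin(2*t) + exp(t)*cos(2*t)).

2*exp(t)*sin(2*t)/5 + exp(t)*cos(2*t)/5 + C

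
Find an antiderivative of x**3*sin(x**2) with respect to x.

-x**2*cos(x**2)/2 + sin(x**2)/2 + C

Let u = x², du = 2x dx; rewrite as (1/2)∫ u^1·sin(1u) du.
Now integrate by parts 1 time.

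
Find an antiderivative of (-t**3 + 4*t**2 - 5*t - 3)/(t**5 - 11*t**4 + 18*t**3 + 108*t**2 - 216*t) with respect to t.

log(t)/72 - 115*log(t - 6)/2592 - log(t - 2)/32 + 5*log(t + 3)/81 + 35/(72*t - 432) + C

Factor the denominator: t*(t - 6)**2*(t - 2)*(t + 3).
Partial-fraction decomposition: 5/(81*(t + 3)) - 1/(32*(t - 2)) - 115/(2592*(t - 6)) - 35/(72*(t - 6)**2) + 1/(72*t).
Integrate each term; A/(t−a) gives A·log|t−a|; A/(t−a)² gives −A/(t−a).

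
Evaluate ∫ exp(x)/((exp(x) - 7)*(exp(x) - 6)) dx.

Let u = e^x, du = e^x dx.
The integral becomes ∫ du/((u-7)(u-6)); decompose into partial fractions.

log(exp(x) - 7) - log(exp(x) - 6) + C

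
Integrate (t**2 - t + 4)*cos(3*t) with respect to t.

t**2*sin(3*t)/3 - t*sin(3*t)/3 + 2*t*cos(3*t)/9 + 34*sin(3*t)/27 - cos(3*t)/9 + C

Use integration by parts with u = t**2 - t + 4, dv = cos(3*t) dt, so v = sin(3*t)/3.
Apply parts 2 times (tabular method): alternate signs, differentiate u down to 0, integrate dv up.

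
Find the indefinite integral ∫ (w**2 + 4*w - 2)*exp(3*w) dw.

(9*w**2 + 30*w - 28)*exp(3*w)/27 + C

Use integration by parts with u = w**2 + 4*w - 2, dv = exp(3*w) dw, so v = exp(3*w)/3.
Apply parts 2 times (tabular method): alternate signs, differentiate u down to 0, integrate dv up.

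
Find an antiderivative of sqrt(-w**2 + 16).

Substitute w = 4·sin(θ), so dw = 4·cos(θ) dθ and the radical becomes sqrt(-w**2 + 16) = 4·cos(θ) by the Pythagorean identity.
Integrate the resulting trig expression in θ, then back-substitute θ = asin(w/4), sin(θ) = w/4, cos(θ) = sqrt(-w**2 + 16)/4 (absorbing any constant into C).

w*sqrt(-w**2 + 16)/2 + 8*asin(w/4) + C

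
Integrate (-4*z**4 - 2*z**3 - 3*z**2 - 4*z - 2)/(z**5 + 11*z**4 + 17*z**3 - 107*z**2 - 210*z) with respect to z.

log(z)/105 - 419*log(z - 3)/1200 - 9*log(z + 2)/25 + 769*log(z + 5)/80 - 9039*log(z + 7)/700 + C

Factor the denominator: z*(z - 3)*(z + 2)*(z + 5)*(z + 7).
Partial-fraction decomposition: -9039/(700*(z + 7)) + 769/(80*(z + 5)) - 9/(25*(z + 2)) - 419/(1200*(z - 3)) + 1/(105*z).
Integrate each term: A/(z−a) contributes A·log|z−a|.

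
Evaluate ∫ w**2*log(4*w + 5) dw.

Use integration by parts with u = log(4*w + 5), dv = w**2 dw.
Then du = 4/(4*w + 5) dw and v = w**3/3.

w**3*log(4*w + 5)/3 - w**3/9 + 5*w**2/24 - 25*w/48 + 125*log(4*w + 5)/192 + C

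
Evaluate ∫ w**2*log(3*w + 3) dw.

Use integration by parts with u = log(3*w + 3), dv = w**2 dw.
Then du = 3/(3*w + 3) dw and v = w**3/3.

w**3*log(3*w + 3)/3 - w**3/9 + w**2/6 - w/3 + log(w + 1)/3 + C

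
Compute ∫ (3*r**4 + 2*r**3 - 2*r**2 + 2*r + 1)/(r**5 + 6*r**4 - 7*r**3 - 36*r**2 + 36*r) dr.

Factor the denominator: r*(r - 2)*(r - 1)*(r + 3)*(r + 6).
Partial-fraction decomposition: 3373/(1008*(r + 6)) - 83/(90*(r + 3)) - 3/(14*(r - 1)) + 61/(80*(r - 2)) + 1/(36*r).
Integrate each term: A/(r−a) contributes A·log|r−a|.

log(r)/36 + 61*log(r - 2)/80 - 3*log(r - 1)/14 - 83*log(r + 3)/90 + 3373*log(r + 6)/1008 + C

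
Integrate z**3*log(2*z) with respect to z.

Use integration by parts with u = log(2*z), dv = z**3 dz.
Then du = 1/z dz and v = z**4/4.

z**4*(log(z) + log(2))/4 - z**4/16 + C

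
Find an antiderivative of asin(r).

Use integration by parts with u = arcsin(r), dv = dr.
Then du = 1/sqrt(-r**2 + 1) dr.

r*asin(r) + sqrt(-r**2 + 1) + C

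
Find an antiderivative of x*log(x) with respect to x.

Use integration by parts with u = log(x), dv = x dx.
Then du = 1/x dx and v = x**2/2.

x**2*log(x)/2 - x**2/4 + C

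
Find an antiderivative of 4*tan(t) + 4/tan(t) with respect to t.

Let u = tan(t), so du = (tan(t)**2 + 1) dt.
Rewriting, the integral becomes 4·∫ 1/u du = 4·log(u).
Substituting back, u = tan(t).

4*log(tan(t)) + C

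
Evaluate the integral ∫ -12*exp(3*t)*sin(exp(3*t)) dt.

Let u = exp(3*t), so du = (3*exp(3*t)) dt.
Rewriting, the integral becomes -4·∫ sin(u) du = -4·-cos(u).
Substituting back, u = exp(3*t).

4*cos(exp(3*t)) + C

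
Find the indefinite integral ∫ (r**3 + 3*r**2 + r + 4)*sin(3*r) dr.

Use integration by parts with u = r**3 + 3*r**2 + r + 4, dv = sin(3*r) dr, so v = -cos(3*r)/3.
Apply parts 3 times (tabular method): alternate signs, differentiate u down to 0, integrate dv up.

-r**3*cos(3*r)/3 + r**2*sin(3*r)/3 - r**2*cos(3*r) + 2*r*sin(3*r)/3 - r*cos(3*r)/9 + sin(3*r)/27 - 10*cos(3*r)/9 + C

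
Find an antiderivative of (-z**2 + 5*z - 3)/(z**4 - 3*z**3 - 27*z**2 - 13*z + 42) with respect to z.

-17*log(z - 7)/540 - log(z - 1)/72 - 17*log(z + 2)/27 + 27*log(z + 3)/40 + C

Factor the denominator: (z - 7)*(z - 1)*(z + 2)*(z + 3).
Partial-fraction decomposition: 27/(40*(z + 3)) - 17/(27*(z + 2)) - 1/(72*(z - 1)) - 17/(540*(z - 7)).
Integrate each term: A/(z−a) contributes A·log|z−a|.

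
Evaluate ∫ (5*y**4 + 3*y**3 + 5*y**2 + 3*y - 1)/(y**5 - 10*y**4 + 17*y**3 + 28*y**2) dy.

101*log(y)/784 + 4433*log(y - 7)/392 - 521*log(y - 4)/80 + 3*log(y + 1)/40 + 1/(28*y) + C

Factor the denominator: y**2*(y - 7)*(y - 4)*(y + 1).
Partial-fraction decomposition: 3/(40*(y + 1)) - 521/(80*(y - 4)) + 4433/(392*(y - 7)) + 101/(784*y) - 1/(28*y**2).
Integrate each term; A/(y−a) gives A·log|y−a|; A/(y−a)² gives −A/(y−a).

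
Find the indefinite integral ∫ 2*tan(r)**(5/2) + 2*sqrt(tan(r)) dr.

Let u = tan(r), so du = (tan(r)**2 + 1) dr.
Rewriting, the integral becomes 2·∫ √u du = 2·(2/3)u^(3/2).
Substituting back, u = tan(r).

4*tan(r)**(3/2)/3 + C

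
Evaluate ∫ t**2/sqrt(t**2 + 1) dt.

Substitute t = tan(θ), so dt = sec(θ)^2 dθ and the radical becomes sqrt(t**2 + 1) = sec(θ) by the Pythagorean identity.
Integrate the resulting trig expression in θ, then back-substitute tan(θ) = t, sec(θ) = sqrt(t**2 + 1) (absorbing any constant into C).

t*sqrt(t**2 + 1)/2 - log(t + sqrt(t**2 + 1))/2 + C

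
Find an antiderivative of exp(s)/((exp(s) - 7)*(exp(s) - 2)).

log(exp(s) - 7)/5 - log(exp(s) - 2)/5 + C

Let u = e^s, du = e^s ds.
The integral becomes ∫ du/((u-2)(u-7)); decompose into partial fractions.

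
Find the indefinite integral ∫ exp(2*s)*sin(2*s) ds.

Let I denote the integral. Integrate by parts with u = sin(2*s), dv = exp(2*s) ds, so v = exp(2*s)/2: I = exp(2*s)*sin(2*s)/2 − ∫ exp(2*s)*cos(2*s) ds.
Apply parts again with u = cos(2*s), dv = exp(2*s) ds: ∫ exp(2*s)*cos(2*s) ds = exp(2*s)*cos(2*s)/2 + I. Substituting back brings back I: I = exp(2*s)*sin(2*s)/2 - exp(2*s)*cos(2*s)/2 − I.
Solving for I: (1 + 1)·I equals the remaining terms, so I = (1/2)·(exp(2*s)*sin(2*s)/2 - exp(2*s)*cos(2*s)/2).

exp(2*s)*sin(2*s)/4 - exp(2*s)*cos(2*s)/4 + C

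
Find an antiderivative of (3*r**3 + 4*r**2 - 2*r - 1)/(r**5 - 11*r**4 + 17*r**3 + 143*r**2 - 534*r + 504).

11*log(r - 7)/8 - 67*log(r - 3)/392 - 7*log(r - 2)/6 - 11*log(r + 4)/294 + 55/(14*r - 42) + C

Factor the denominator: (r - 7)*(r - 3)**2*(r - 2)*(r + 4).
Partial-fraction decomposition: -11/(294*(r + 4)) - 7/(6*(r - 2)) - 67/(392*(r - 3)) - 55/(14*(r - 3)**2) + 11/(8*(r - 7)).
Integrate each term; A/(r−a) gives A·log|r−a|; A/(r−a)² gives −A/(r−a).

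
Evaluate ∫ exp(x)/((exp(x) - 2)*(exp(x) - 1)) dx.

Let u = e^x, du = e^x dx.
The integral becomes ∫ du/((u-1)(u-2)); decompose into partial fractions.

log(exp(x) - 2) - log(exp(x) - 1) + C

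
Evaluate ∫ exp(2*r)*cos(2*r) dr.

Let I denote the integral. Integrate by parts with u = cos(2*r), dv = exp(2*r) dr, so v = exp(2*r)/2: I = exp(2*r)*cos(2*r)/2 + ∫ exp(2*r)*sin(2*r) dr.
Apply parts again with u = sin(2*r), dv = exp(2*r) dr: ∫ exp(2*r)*sin(2*r) dr = exp(2*r)*sin(2*r)/2 − I. Substituting back brings back I: I = exp(2*r)*sin(2*r)/2 + exp(2*r)*cos(2*r)/2 − I.
Solving for I: (1 + 1)·I equals the remaining terms, so I = (1/2)·(exp(2*r)*sin(2*r)/2 + exp(2*r)*cos(2*r)/2).

exp(2*r)*sin(2*r)/4 + exp(2*r)*cos(2*r)/4 + C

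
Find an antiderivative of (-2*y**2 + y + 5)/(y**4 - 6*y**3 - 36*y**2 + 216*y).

5*log(y)/216 - 31*log(y - 6)/288 + 73*log(y + 6)/864 + 61/(72*y - 432) + C

Factor the denominator: y*(y - 6)**2*(y + 6).
Partial-fraction decomposition: 73/(864*(y + 6)) - 31/(288*(y - 6)) - 61/(72*(y - 6)**2) + 5/(216*y).
Integrate each term; A/(y−a) gives A·log|y−a|; A/(y−a)² gives −A/(y−a).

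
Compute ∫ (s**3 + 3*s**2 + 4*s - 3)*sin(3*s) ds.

Use integration by parts with u = s**3 + 3*s**2 + 4*s - 3, dv = sin(3*s) ds, so v = -cos(3*s)/3.
Apply parts 3 times (tabular method): alternate signs, differentiate u down to 0, integrate dv up.

-s**3*cos(3*s)/3 + s**2*sin(3*s)/3 - s**2*cos(3*s) + 2*s*sin(3*s)/3 - 10*s*cos(3*s)/9 + 10*sin(3*s)/27 + 11*cos(3*s)/9 + C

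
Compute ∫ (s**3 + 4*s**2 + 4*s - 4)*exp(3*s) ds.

Use integration by parts with u = s**3 + 4*s**2 + 4*s - 4, dv = exp(3*s) ds, so v = exp(3*s)/3.
Apply parts 3 times (tabular method): alternate signs, differentiate u down to 0, integrate dv up.

(3*s**3 + 9*s**2 + 6*s - 14)*exp(3*s)/9 + C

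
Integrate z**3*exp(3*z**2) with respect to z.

Let u = z², du = 2z dz; rewrite as (1/2)∫ u^1·exp(3u) du.
Now integrate by parts 1 time.

(3*z**2 - 1)*exp(3*z**2)/18 + C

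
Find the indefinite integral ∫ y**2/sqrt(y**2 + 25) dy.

Substitute y = 5·tan(θ), so dy = 5·sec(θ)^2 dθ and the radical becomes sqrt(y**2 + 25) = 5·sec(θ) by the Pythagorean identity.
Integrate the resulting trig expression in θ, then back-substitute tan(θ) = y/5, sec(θ) = sqrt(y**2 + 25)/5 (absorbing any constant into C).

y*sqrt(y**2 + 25)/2 - 25*log(y + sqrt(y**2 + 25))/2 + C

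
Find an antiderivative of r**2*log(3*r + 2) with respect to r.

r**3*log(3*r + 2)/3 - r**3/9 + r**2/9 - 4*r/27 + 8*log(3*r + 2)/81 + C

Use integration by parts with u = log(3*r + 2), dv = r**2 dr.
Then du = 3/(3*r + 2) dr and v = r**3/3.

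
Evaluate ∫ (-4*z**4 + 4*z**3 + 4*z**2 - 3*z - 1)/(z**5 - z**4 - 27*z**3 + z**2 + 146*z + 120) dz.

-479*log(z - 5)/189 + 19*log(z - 3)/28 - log(z + 1)/36 + 15*log(z + 2)/14 - 1205*log(z + 4)/378 + C

Factor the denominator: (z - 5)*(z - 3)*(z + 1)*(z + 2)*(z + 4).
Partial-fraction decomposition: -1205/(378*(z + 4)) + 15/(14*(z + 2)) - 1/(36*(z + 1)) + 19/(28*(z - 3)) - 479/(189*(z - 5)).
Integrate each term: A/(z−a) contributes A·log|z−a|.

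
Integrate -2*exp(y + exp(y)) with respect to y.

-2*exp(exp(y)) + C

Let u = exp(y), so du = (exp(y)) dy.
Rewriting, the integral becomes -2·∫ e^u du = -2·e^u.
Substituting back, u = exp(y).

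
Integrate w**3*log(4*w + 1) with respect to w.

Use integration by parts with u = log(4*w + 1), dv = w**3 dw.
Then du = 4/(4*w + 1) dw and v = w**4/4.

w**4*log(4*w + 1)/4 - w**4/16 + w**3/48 - w**2/128 + w/256 - log(4*w + 1)/1024 + C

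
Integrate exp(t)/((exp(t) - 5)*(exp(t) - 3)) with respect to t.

log(exp(t) - 5)/2 - log(exp(t) - 3)/2 + C

Let u = e^t, du = e^t dt.
The integral becomes ∫ du/((u-5)(u-3)); decompose into partial fractions.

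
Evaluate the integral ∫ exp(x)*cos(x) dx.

exp(x)*sin(x)/2 + exp(x)*cos(x)/2 + C

Let I denote the integral. Integrate by parts with u = cos(x), dv = exp(x) dx, so v = exp(x): I = exp(x)*cos(x) + ∫ exp(x)*sin(x) dx.
Apply parts again with u = sin(x), dv = exp(x) dx: ∫ exp(x)*sin(x) dx = exp(x)*sin(x) − I. Substituting back brings back I: I = exp(x)*sin(x) + exp(x)*cos(x) − I.
Solving for I: (1 + 1)·I equals the remaining terms, so I = (1/2)·(exp(x)*sin(x) + exp(x)*cos(x)).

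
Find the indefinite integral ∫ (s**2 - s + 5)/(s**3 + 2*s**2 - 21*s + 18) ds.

11*log(s - 3)/18 - 5*log(s - 1)/14 + 47*log(s + 6)/63 + C

Factor the denominator: (s - 3)*(s - 1)*(s + 6).
Partial-fraction decomposition: 47/(63*(s + 6)) - 5/(14*(s - 1)) + 11/(18*(s - 3)).
Integrate each term: A/(s−a) contributes A·log|s−a|.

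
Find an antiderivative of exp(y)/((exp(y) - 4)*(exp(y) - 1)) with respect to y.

log(exp(y) - 4)/3 - log(exp(y) - 1)/3 + C

Let u = e^y, du = e^y dy.
The integral becomes ∫ du/((u-1)(u-4)); decompose into partial fractions.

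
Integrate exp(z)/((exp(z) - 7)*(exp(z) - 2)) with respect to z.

Let u = e^z, du = e^z dz.
The integral becomes ∫ du/((u-2)(u-7)); decompose into partial fractions.

log(exp(z) - 7)/5 - log(exp(z) - 2)/5 + C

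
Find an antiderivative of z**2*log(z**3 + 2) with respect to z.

Let u = z**3 + 2, so du = (3*z**2) dz.
The integral becomes (1/3)·∫ log(u) du; integrate by parts with u′=log(u), dv′=du.

z**3*log(z**3 + 2)/3 - z**3/3 + 2*log(z**3 + 2)/3 + C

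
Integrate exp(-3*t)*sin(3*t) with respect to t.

Let I denote the integral. Integrate by parts with u = sin(3*t), dv = exp(-3*t) dt, so v = -exp(-3*t)/3: I = -exp(-3*t)*sin(3*t)/3 + ∫ exp(-3*t)*cos(3*t) dt.
Apply parts again with u = cos(3*t), dv = exp(-3*t) dt: ∫ exp(-3*t)*cos(3*t) dt = -exp(-3*t)*cos(3*t)/3 − I. Substituting back brings back I: I = -exp(-3*t)*sin(3*t)/3 - exp(-3*t)*cos(3*t)/3 − I.
Solving for I: (1 + 1)·I equals the remaining terms, so I = (1/2)·(-exp(-3*t)*sin(3*t)/3 - exp(-3*t)*cos(3*t)/3).

-exp(-3*t)*sin(3*t)/6 - exp(-3*t)*cos(3*t)/6 + C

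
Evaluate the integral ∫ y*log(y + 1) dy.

Use integration by parts with u = log(y + 1), dv = y dy.
Then du = 1/(y + 1) dy and v = y**2/2.

y**2*log(y + 1)/2 - y**2/4 + y/2 - log(y + 1)/2 + C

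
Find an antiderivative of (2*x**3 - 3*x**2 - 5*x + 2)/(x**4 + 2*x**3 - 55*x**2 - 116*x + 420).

Factor the denominator: (x - 7)*(x - 2)*(x + 5)*(x + 6).
Partial-fraction decomposition: 127/(26*(x + 6)) - 149/(42*(x + 5)) + 1/(70*(x - 2)) + 253/(390*(x - 7)).
Integrate each term: A/(x−a) contributes A·log|x−a|.

253*log(x - 7)/390 + log(x - 2)/70 - 149*log(x + 5)/42 + 127*log(x + 6)/26 + C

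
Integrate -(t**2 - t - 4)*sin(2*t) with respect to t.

t**2*cos(2*t)/2 - t*sin(2*t)/2 - t*cos(2*t)/2 + sin(2*t)/4 - 9*cos(2*t)/4 + C

Use integration by parts with u = t**2 - t - 4, dv = -sin(2*t) dt, so v = cos(2*t)/2.
Apply parts 2 times (tabular method): alternate signs, differentiate u down to 0, integrate dv up.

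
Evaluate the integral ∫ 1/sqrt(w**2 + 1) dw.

log(w + sqrt(w**2 + 1)) + C

Substitute w = tan(θ), so dw = sec(θ)^2 dθ and the radical becomes sqrt(w**2 + 1) = sec(θ) by the Pythagorean identity.
Integrate the resulting trig expression in θ, then back-substitute tan(θ) = w, sec(θ) = sqrt(w**2 + 1) (absorbing any constant into C).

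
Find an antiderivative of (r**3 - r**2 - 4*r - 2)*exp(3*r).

(9*r**3 - 18*r**2 - 24*r - 10)*exp(3*r)/27 + C

Use integration by parts with u = r**3 - r**2 - 4*r - 2, dv = exp(3*r) dr, so v = exp(3*r)/3.
Apply parts 3 times (tabular method): alternate signs, differentiate u down to 0, integrate dv up.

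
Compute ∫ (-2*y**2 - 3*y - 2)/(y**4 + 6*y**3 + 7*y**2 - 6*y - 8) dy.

Factor the denominator: (y - 1)*(y + 1)*(y + 2)*(y + 4).
Partial-fraction decomposition: 11/(15*(y + 4)) - 2/(3*(y + 2)) + 1/(6*(y + 1)) - 7/(30*(y - 1)).
Integrate each term: A/(y−a) contributes A·log|y−a|.

-7*log(y - 1)/30 + log(y + 1)/6 - 2*log(y + 2)/3 + 11*log(y + 4)/15 + C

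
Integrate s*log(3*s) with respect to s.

Use integration by parts with u = log(3*s), dv = s ds.
Then du = 1/s ds and v = s**2/2.

s**2*(log(s) + log(3))/2 - s**2/4 + C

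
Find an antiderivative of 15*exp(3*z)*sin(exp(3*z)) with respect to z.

-5*cos(exp(3*z)) + C

Let u = exp(3*z), so du = (3*exp(3*z)) dz.
Rewriting, the integral becomes 5·∫ sin(u) du = 5·-cos(u).
Substituting back, u = exp(3*z).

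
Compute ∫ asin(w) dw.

w*asin(w) + sqrt(-w**2 + 1) + C

Use integration by parts with u = arcsin(w), dv = dw.
Then du = 1/sqrt(-w**2 + 1) dw.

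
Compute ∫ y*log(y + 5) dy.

y**2*log(y + 5)/2 - y**2/4 + 5*y/2 - 25*log(y + 5)/2 + C

Use integration by parts with u = log(y + 5), dv = y dy.
Then du = 1/(y + 5) dy and v = y**2/2.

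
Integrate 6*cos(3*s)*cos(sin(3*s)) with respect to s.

Let u = sin(3*s), so du = (3*cos(3*s)) ds.
Rewriting, the integral becomes 2·∫ cos(u) du = 2·sin(u).
Substituting back, u = sin(3*s).

2*sin(sin(3*s)) + C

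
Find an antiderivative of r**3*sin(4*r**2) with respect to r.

-r**2*cos(4*r**2)/8 + sin(4*r**2)/32 + C

Let u = r², du = 2r dr; rewrite as (1/2)∫ u^1·sin(4u) du.
Now integrate by parts 1 time.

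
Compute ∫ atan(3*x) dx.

x*atan(3*x) - log(9*x**2 + 1)/6 + C

Use integration by parts with u = arctan(3*x), dv = dx.
Then du = 3/(9*x**2 + 1) dx.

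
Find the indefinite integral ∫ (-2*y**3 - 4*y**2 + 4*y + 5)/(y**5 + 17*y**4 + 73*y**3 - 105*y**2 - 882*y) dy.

-5*log(y)/882 - 73*log(y - 3)/2700 + 269*log(y + 6)/54 - 24249*log(y + 7)/4900 + 467/(70*y + 490) + C

Factor the denominator: y*(y - 3)*(y + 6)*(y + 7)**2.
Partial-fraction decomposition: -24249/(4900*(y + 7)) - 467/(70*(y + 7)**2) + 269/(54*(y + 6)) - 73/(2700*(y - 3)) - 5/(882*y).
Integrate each term; A/(y−a) gives A·log|y−a|; A/(y−a)² gives −A/(y−a).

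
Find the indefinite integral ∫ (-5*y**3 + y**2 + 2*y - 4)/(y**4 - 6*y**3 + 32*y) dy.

-log(y)/8 - 35*log(y - 4)/8 - log(y + 2)/2 + 25/(2*y - 8) + C

Factor the denominator: y*(y - 4)**2*(y + 2).
Partial-fraction decomposition: -1/(2*(y + 2)) - 35/(8*(y - 4)) - 25/(2*(y - 4)**2) - 1/(8*y).
Integrate each term; A/(y−a) gives A·log|y−a|; A/(y−a)² gives −A/(y−a).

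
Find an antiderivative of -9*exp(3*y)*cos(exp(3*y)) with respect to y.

Let u = exp(3*y), so du = (3*exp(3*y)) dy.
Rewriting, the integral becomes -3·∫ cos(u) du = -3·sin(u).
Substituting back, u = exp(3*y).

-3*sin(exp(3*y)) + C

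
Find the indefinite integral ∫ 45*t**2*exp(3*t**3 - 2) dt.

5*exp(3*t**3 - 2) + C

Let u = 3*t**3 - 2, so du = (9*t**2) dt.
Rewriting, the integral becomes 5·∫ e^u du = 5·e^u.
Substituting back, u = 3*t**3 - 2.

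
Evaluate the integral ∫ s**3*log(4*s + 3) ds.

Use integration by parts with u = log(4*s + 3), dv = s**3 ds.
Then du = 4/(4*s + 3) ds and v = s**4/4.

s**4*log(4*s + 3)/4 - s**4/16 + s**3/16 - 9*s**2/128 + 27*s/256 - 81*log(4*s + 3)/1024 + C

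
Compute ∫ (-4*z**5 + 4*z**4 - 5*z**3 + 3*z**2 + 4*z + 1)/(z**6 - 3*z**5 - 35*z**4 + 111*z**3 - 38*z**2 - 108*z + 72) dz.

Factor the denominator: (z - 6)*(z - 2)*(z - 1)**2*(z + 1)*(z + 6).
Partial-fraction decomposition: -37453/(23520*(z + 6)) + 13/(420*(z + 1)) - 513/(4900*(z - 1)) + 3/(70*(z - 1)**2) + 83/(96*(z - 2)) - 26867/(8400*(z - 6)).
Integrate each term; A/(z−a) gives A·log|z−a|; A/(z−a)² gives −A/(z−a).

-26867*log(z - 6)/8400 + 83*log(z - 2)/96 - 513*log(z - 1)/4900 + 13*log(z + 1)/420 - 37453*log(z + 6)/23520 - 3/(70*z - 70) + C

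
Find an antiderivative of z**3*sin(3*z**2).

-z**2*cos(3*z**2)/6 + sin(3*z**2)/18 + C

Let u = z², du = 2z dz; rewrite as (1/2)∫ u^1·sin(3u) du.
Now integrate by parts 1 time.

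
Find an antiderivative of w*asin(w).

Use integration by parts with u = arcsin(w), dv = w dw.
Then du = 1/sqrt(-w**2 + 1) dw.

w**2*asin(w)/2 + w*sqrt(-w**2 + 1)/4 - asin(w)/4 + C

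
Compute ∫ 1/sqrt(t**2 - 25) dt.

Substitute t = 5·sec(θ), so dt = 5·sec(θ)*tan(θ) dθ and the radical becomes sqrt(t**2 - 25) = 5·tan(θ) by the Pythagorean identity.
Integrate the resulting trig expression in θ, then back-substitute sec(θ) = t/5, tan(θ) = sqrt(t**2 - 25)/5 (absorbing any constant into C).

log(t + sqrt(t**2 - 25)) + C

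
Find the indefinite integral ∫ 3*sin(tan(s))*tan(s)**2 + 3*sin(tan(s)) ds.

Let u = tan(s), so du = (tan(s)**2 + 1) ds.
Rewriting, the integral becomes 3·∫ sin(u) du = 3·-cos(u).
Substituting back, u = tan(s).

-3*cos(tan(s)) + C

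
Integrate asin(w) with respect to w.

w*asin(w) + sqrt(-w**2 + 1) + C

Use integration by parts with u = arcsin(w), dv = dw.
Then du = 1/sqrt(-w**2 + 1) dw.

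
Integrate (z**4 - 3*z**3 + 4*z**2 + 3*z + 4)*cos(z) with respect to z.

z**4*sin(z) - 3*z**3*sin(z) + 4*z**3*cos(z) - 8*z**2*sin(z) - 9*z**2*cos(z) + 21*z*sin(z) - 16*z*cos(z) + 20*sin(z) + 21*cos(z) + C

Use integration by parts with u = z**4 - 3*z**3 + 4*z**2 + 3*z + 4, dv = cos(z) dz, so v = sin(z).
Apply parts 4 times (tabular method): alternate signs, differentiate u down to 0, integrate dv up.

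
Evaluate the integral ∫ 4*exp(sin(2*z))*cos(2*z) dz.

Let u = sin(2*z), so du = (2*cos(2*z)) dz.
Rewriting, the integral becomes 2·∫ e^u du = 2·e^u.
Substituting back, u = sin(2*z).

2*exp(sin(2*z)) + C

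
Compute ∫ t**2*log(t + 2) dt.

t**3*log(t + 2)/3 - t**3/9 + t**2/3 - 4*t/3 + 8*log(t + 2)/3 + C

Use integration by parts with u = log(t + 2), dv = t**2 dt.
Then du = 1/(t + 2) dt and v = t**3/3.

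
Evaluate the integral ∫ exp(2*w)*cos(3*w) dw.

3*exp(2*w)*sin(3*w)/13 + 2*exp(2*w)*cos(3*w)/13 + C

Let I denote the integral. Integrate by parts with u = cos(3*w), dv = exp(2*w) dw, so v = exp(2*w)/2: I = exp(2*w)*cos(3*w)/2 + (3/2)·∫ exp(2*w)*sin(3*w) dw.
Apply parts again with u = sin(3*w), dv = exp(2*w) dw: ∫ exp(2*w)*sin(3*w) dw = exp(2*w)*sin(3*w)/2 − (3/2)·I. Substituting back brings back I: I = 3*exp(2*w)*sin(3*w)/4 + exp(2*w)*cos(3*w)/2 − (9/4)·I.
Solving for I: (1 + 9/4)·I equals the remaining terms, so I = (4/13)·(3*exp(2*w)*sin(3*w)/4 + exp(2*w)*cos(3*w)/2).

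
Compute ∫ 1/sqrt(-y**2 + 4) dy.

asin(y/2) + C

Substitute y = 2·sin(θ), so dy = 2·cos(θ) dθ and the radical becomes sqrt(-y**2 + 4) = 2·cos(θ) by the Pythagorean identity.
Integrate the resulting trig expression in θ, then back-substitute θ = asin(y/2), sin(θ) = y/2, cos(θ) = sqrt(-y**2 + 4)/2 (absorbing any constant into C).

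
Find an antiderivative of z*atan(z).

z**2*atan(z)/2 - z/2 + atan(z)/2 + C

Use integration by parts with u = arctan(z), dv = z dz.
Then du = 1/(z**2 + 1) dz.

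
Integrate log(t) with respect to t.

t*log(t) - t + C

Use integration by parts with u = log(t), dv = dt.
Then du = 1/t dt and v = t.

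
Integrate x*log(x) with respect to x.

Use integration by parts with u = log(x), dv = x dx.
Then du = 1/x dx and v = x**2/2.

x**2*log(x)/2 - x**2/4 + C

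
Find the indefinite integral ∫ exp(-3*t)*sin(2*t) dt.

Let I denote the integral. Integrate by parts with u = sin(2*t), dv = exp(-3*t) dt, so v = -exp(-3*t)/3: I = -exp(-3*t)*sin(2*t)/3 + (2/3)·∫ exp(-3*t)*cos(2*t) dt.
Apply parts again with u = cos(2*t), dv = exp(-3*t) dt: ∫ exp(-3*t)*cos(2*t) dt = -exp(-3*t)*cos(2*t)/3 − (2/3)·I. Substituting back brings back I: I = -exp(-3*t)*sin(2*t)/3 - 2*exp(-3*t)*cos(2*t)/9 − (4/9)·I.
Solving for I: (1 + 4/9)·I equals the remaining terms, so I = (9/13)·(-exp(-3*t)*sin(2*t)/3 - 2*exp(-3*t)*cos(2*t)/9).

-3*exp(-3*t)*sin(2*t)/13 - 2*exp(-3*t)*cos(2*t)/13 + C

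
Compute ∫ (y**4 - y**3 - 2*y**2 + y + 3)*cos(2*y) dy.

y**4*sin(2*y)/2 - y**3*sin(2*y)/2 + y**3*cos(2*y) - 5*y**2*sin(2*y)/2 - 3*y**2*cos(2*y)/4 + 5*y*sin(2*y)/4 - 5*y*cos(2*y)/2 + 11*sin(2*y)/4 + 5*cos(2*y)/8 + C

Use integration by parts with u = y**4 - y**3 - 2*y**2 + y + 3, dv = cos(2*y) dy, so v = sin(2*y)/2.
Apply parts 4 times (tabular method): alternate signs, differentiate u down to 0, integrate dv up.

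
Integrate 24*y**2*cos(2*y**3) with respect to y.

Let u = 2*y**3, so du = (6*y**2) dy.
Rewriting, the integral becomes 4·∫ cos(u) du = 4·sin(u).
Substituting back, u = 2*y**3.

4*sin(2*y**3) + C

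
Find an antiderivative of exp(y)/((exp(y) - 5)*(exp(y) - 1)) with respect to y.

log(exp(y) - 5)/4 - log(exp(y) - 1)/4 + C

Let u = e^y, du = e^y dy.
The integral becomes ∫ du/((u-5)(u-1)); decompose into partial fractions.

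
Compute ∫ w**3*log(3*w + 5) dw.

w**4*log(3*w + 5)/4 - w**4/16 + 5*w**3/36 - 25*w**2/72 + 125*w/108 - 625*log(3*w + 5)/324 + C

Use integration by parts with u = log(3*w + 5), dv = w**3 dw.
Then du = 3/(3*w + 5) dw and v = w**4/4.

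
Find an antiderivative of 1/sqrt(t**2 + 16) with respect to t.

log(t + sqrt(t**2 + 16)) + C

Substitute t = 4·tan(θ), so dt = 4·sec(θ)^2 dθ and the radical becomes sqrt(t**2 + 16) = 4·sec(θ) by the Pythagorean identity.
Integrate the resulting trig expression in θ, then back-substitute tan(θ) = t/4, sec(θ) = sqrt(t**2 + 16)/4 (absorbing any constant into C).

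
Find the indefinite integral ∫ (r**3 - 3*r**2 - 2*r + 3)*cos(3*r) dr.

Use integration by parts with u = r**3 - 3*r**2 - 2*r + 3, dv = cos(3*r) dr, so v = sin(3*r)/3.
Apply parts 3 times (tabular method): alternate signs, differentiate u down to 0, integrate dv up.

r**3*sin(3*r)/3 - r**2*sin(3*r) + r**2*cos(3*r)/3 - 8*r*sin(3*r)/9 - 2*r*cos(3*r)/3 + 11*sin(3*r)/9 - 8*cos(3*r)/27 + C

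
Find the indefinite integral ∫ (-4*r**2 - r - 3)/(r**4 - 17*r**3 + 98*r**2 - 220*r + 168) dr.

-206*log(r - 7)/25 + 153*log(r - 6)/16 - 529*log(r - 2)/400 + 21/(20*r - 40) + C

Factor the denominator: (r - 7)*(r - 6)*(r - 2)**2.
Partial-fraction decomposition: -529/(400*(r - 2)) - 21/(20*(r - 2)**2) + 153/(16*(r - 6)) - 206/(25*(r - 7)).
Integrate each term; A/(r−a) gives A·log|r−a|; A/(r−a)² gives −A/(r−a).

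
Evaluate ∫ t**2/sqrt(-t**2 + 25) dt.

-t*sqrt(-t**2 + 25)/2 + 25*asin(t/5)/2 + C

Substitute t = 5·sin(θ), so dt = 5·cos(θ) dθ and the radical becomes sqrt(-t**2 + 25) = 5·cos(θ) by the Pythagorean identity.
Integrate the resulting trig expression in θ, then back-substitute θ = asin(t/5), sin(θ) = t/5, cos(θ) = sqrt(-t**2 + 25)/5 (absorbing any constant into C).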